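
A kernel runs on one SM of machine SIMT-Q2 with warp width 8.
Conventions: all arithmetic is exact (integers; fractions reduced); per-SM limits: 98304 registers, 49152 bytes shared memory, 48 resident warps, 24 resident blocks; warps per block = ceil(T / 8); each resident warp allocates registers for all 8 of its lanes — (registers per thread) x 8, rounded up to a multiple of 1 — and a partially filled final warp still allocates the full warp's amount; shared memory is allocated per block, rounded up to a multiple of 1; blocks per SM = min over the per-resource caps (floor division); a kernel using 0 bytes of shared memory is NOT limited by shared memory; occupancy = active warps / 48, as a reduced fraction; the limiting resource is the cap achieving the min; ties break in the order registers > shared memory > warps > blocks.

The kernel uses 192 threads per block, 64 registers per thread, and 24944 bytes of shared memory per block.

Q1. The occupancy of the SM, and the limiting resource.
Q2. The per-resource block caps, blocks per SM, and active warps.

Answer: occupancy 1/2, limited by shared memory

registers: 8 blocks
shared memory: 1 block
warps: 2 blocks
blocks: 24 blocks

Answer: 1 block, 24 active warps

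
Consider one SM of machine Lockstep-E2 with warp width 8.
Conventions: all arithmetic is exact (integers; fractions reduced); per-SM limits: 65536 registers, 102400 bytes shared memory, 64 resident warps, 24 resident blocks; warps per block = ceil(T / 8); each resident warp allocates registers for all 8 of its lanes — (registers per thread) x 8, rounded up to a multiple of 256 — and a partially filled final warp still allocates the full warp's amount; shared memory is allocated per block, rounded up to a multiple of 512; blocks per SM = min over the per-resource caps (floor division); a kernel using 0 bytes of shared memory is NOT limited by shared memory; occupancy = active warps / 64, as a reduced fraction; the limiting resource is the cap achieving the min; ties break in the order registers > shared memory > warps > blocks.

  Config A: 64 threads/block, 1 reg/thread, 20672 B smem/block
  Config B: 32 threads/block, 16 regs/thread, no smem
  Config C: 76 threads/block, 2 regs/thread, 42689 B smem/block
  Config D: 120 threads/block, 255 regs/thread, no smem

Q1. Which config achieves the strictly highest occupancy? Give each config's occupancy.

occupancies: A 1/2, B 1, C 5/16, D 15/32

Answer: B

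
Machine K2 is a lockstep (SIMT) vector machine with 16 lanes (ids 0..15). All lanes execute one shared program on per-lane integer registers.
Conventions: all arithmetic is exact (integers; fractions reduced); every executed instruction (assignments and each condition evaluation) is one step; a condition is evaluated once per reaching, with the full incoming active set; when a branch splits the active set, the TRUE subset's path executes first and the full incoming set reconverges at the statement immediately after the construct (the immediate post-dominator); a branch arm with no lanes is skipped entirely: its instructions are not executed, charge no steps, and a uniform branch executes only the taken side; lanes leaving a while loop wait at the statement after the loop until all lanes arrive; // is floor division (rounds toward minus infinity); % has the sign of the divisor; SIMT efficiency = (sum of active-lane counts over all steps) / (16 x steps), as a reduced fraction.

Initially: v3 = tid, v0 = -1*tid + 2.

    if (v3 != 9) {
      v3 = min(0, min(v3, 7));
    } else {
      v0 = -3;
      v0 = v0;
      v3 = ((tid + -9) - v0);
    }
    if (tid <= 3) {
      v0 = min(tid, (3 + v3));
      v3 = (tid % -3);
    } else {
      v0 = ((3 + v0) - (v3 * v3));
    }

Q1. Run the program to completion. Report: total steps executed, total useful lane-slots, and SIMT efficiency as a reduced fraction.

Answer: 9 steps, 70 useful, 35/72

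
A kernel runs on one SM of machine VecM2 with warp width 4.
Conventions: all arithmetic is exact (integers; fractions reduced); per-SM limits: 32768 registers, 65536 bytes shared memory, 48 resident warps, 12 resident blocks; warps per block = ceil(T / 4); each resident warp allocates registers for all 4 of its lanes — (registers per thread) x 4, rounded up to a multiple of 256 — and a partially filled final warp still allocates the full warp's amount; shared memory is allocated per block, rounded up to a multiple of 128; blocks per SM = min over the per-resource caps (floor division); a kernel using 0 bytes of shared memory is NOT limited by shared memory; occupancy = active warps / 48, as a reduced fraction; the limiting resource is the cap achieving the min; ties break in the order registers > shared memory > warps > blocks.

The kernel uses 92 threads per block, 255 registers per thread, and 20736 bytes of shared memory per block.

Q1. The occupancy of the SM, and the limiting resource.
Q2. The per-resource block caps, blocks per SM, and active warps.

Answer: occupancy 23/48, limited by registers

registers: 1 block
shared memory: 3 blocks
warps: 2 blocks
blocks: 12 blocks

Answer: 1 block, 23 active warps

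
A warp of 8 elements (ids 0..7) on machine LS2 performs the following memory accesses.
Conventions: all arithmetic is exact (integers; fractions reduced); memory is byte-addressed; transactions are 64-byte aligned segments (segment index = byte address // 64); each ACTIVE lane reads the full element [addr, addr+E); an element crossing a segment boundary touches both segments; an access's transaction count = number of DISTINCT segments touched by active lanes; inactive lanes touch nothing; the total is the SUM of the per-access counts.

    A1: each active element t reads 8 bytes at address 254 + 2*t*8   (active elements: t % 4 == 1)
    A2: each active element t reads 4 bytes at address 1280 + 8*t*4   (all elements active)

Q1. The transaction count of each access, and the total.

A1: 2 transactions
A2: 4 transactions

Answer: 2,4; total 6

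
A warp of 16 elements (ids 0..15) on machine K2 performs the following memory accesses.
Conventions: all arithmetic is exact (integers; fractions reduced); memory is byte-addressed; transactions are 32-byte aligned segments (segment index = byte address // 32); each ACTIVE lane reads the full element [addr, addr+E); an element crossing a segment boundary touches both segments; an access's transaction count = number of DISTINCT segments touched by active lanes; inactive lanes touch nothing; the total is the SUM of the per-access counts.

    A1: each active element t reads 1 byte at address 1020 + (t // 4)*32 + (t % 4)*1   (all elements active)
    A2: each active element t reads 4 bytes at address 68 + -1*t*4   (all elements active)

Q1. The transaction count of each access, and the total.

A1: 4 transactions
A2: 3 transactions

Answer: 4,3; total 7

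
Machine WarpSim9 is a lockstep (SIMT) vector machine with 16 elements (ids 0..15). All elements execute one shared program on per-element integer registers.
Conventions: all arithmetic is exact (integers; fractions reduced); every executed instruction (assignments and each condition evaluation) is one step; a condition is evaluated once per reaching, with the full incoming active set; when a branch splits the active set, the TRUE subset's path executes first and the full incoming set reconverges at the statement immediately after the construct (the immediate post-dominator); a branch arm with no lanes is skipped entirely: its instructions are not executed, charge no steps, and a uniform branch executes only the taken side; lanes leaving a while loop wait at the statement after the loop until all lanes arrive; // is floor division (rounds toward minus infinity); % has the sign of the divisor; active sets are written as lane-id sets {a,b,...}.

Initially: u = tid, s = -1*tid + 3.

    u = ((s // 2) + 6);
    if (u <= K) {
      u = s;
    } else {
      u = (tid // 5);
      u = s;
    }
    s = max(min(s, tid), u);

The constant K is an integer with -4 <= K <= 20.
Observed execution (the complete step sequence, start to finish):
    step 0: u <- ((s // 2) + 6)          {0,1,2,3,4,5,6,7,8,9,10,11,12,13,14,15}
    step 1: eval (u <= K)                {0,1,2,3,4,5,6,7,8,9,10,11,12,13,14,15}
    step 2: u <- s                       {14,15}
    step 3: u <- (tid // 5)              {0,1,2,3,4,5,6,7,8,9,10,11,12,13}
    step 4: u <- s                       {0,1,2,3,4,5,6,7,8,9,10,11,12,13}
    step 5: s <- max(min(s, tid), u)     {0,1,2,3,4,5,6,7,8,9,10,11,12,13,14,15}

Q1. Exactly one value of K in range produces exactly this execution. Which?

Answer: K = 0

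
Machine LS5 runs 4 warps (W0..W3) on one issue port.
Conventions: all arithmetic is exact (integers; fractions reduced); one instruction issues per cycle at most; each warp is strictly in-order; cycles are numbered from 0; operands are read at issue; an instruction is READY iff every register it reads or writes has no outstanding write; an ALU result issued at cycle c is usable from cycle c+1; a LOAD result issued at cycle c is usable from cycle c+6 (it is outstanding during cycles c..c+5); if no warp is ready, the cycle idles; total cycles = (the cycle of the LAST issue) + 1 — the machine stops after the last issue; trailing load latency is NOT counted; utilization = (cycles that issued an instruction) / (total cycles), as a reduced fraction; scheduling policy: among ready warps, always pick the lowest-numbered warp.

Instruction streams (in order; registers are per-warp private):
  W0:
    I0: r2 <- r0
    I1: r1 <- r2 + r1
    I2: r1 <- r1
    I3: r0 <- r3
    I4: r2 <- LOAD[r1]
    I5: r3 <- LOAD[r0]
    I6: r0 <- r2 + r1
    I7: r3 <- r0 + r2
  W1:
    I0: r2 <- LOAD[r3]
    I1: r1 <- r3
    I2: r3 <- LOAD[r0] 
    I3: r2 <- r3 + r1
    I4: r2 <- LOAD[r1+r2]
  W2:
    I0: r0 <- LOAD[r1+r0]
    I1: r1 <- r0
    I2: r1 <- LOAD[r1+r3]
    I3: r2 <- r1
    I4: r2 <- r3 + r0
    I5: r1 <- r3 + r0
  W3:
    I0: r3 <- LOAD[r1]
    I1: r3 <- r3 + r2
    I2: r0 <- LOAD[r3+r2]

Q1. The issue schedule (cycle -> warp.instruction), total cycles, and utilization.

cycle 0: W0.I0
cycle 1: W0.I1
cycle 2: W0.I2
cycle 3: W0.I3
cycle 4: W0.I4
cycle 5: W0.I5
cycle 6: W1.I0
cycle 7: W1.I1
cycle 8: W1.I2
cycle 9: W2.I0
cycle 10: W0.I6
cycle 11: W0.I7
cycle 12: W3.I0
cycle 13: idle
cycle 14: W1.I3
cycle 15: W1.I4
cycle 16: W2.I1
cycle 17: W2.I2
cycle 18: W3.I1
cycle 19: W3.I2
cycle 20: idle
cycle 21: idle
cycle 22: idle
cycle 23: W2.I3
cycle 24: W2.I4
cycle 25: W2.I5

Answer: 26 cycles, utilization 11/13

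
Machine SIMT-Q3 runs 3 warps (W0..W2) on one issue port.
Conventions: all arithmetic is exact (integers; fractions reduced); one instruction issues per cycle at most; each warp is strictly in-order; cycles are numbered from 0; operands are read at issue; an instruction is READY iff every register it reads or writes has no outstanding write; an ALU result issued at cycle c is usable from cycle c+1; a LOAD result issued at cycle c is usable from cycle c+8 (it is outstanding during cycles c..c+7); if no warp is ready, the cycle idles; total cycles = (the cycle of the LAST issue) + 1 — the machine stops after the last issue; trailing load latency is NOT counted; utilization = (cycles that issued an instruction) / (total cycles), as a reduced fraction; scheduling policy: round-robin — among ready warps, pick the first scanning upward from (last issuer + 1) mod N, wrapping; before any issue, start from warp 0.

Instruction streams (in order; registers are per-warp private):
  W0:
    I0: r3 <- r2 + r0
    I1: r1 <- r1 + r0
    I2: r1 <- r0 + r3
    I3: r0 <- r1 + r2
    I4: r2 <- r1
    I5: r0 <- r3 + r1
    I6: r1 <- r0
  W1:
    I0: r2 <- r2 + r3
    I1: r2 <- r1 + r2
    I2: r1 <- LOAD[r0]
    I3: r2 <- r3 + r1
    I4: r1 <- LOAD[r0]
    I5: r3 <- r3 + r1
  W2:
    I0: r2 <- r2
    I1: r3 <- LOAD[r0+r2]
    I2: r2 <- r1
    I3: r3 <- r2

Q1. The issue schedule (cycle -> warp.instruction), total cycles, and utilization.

cycle 0: W0.I0
cycle 1: W1.I0
cycle 2: W2.I0
cycle 3: W0.I1
cycle 4: W1.I1
cycle 5: W2.I1
cycle 6: W0.I2
cycle 7: W1.I2
cycle 8: W2.I2
cycle 9: W0.I3
cycle 10: W0.I4
cycle 11: W0.I5
cycle 12: W0.I6
cycle 13: W2.I3
cycle 14: idle
cycle 15: W1.I3
cycle 16: W1.I4
cycle 17: idle
cycle 18: idle
cycle 19: idle
cycle 20: idle
cycle 21: idle
cycle 22: idle
cycle 23: idle
cycle 24: W1.I5

Answer: 25 cycles, utilization 17/25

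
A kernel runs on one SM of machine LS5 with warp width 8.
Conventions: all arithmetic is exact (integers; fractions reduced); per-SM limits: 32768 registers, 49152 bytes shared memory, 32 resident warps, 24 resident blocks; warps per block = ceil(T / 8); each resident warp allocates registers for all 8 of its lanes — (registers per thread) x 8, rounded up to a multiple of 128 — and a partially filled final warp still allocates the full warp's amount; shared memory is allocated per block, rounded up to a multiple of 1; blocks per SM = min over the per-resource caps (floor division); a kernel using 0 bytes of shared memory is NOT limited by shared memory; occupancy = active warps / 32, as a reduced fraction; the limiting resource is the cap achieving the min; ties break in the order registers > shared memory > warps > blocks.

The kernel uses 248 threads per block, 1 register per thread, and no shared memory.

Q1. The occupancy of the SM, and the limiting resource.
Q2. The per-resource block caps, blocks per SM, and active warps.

Answer: occupancy 31/32, limited by warps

registers: 8 blocks
shared memory: no limit (kernel uses none)
warps: 1 block
blocks: 24 blocks

Answer: 1 block, 31 active warps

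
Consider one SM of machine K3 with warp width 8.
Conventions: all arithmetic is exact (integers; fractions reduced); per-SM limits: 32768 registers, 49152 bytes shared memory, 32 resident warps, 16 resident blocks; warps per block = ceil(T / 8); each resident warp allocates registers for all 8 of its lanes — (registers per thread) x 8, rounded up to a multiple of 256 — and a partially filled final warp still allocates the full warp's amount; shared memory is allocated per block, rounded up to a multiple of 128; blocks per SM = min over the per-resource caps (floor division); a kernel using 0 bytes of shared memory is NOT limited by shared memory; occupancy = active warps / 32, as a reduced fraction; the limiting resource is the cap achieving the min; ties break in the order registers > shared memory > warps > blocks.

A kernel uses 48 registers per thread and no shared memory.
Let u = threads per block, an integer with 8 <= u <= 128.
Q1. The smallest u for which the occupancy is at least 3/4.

Answer: u = 9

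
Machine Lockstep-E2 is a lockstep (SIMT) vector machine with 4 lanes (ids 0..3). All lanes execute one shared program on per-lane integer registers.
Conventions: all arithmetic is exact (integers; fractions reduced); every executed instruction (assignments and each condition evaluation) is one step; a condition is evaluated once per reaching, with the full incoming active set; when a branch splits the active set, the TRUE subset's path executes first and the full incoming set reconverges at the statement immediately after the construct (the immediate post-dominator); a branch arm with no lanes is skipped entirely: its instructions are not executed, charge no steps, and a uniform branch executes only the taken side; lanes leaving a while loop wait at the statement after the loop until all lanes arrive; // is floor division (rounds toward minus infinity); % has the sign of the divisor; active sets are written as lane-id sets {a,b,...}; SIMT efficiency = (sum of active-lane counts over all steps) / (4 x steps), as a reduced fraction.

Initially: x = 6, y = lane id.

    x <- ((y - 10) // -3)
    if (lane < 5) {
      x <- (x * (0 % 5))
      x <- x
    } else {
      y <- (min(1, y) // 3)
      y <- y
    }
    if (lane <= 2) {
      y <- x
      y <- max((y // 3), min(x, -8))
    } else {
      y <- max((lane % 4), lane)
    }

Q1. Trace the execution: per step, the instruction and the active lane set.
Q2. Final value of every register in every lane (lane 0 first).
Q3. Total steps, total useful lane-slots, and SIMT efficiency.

step 0: x <- ((y - 10) // -3)        {0,1,2,3}
step 1: eval (lane < 5)              {0,1,2,3}
step 2: x <- (x * (0 % 5))           {0,1,2,3}
step 3: x <- x                       {0,1,2,3}
step 4: eval (lane <= 2)             {0,1,2,3}
step 5: y <- x                       {0,1,2}
step 6: y <- max((y // 3), min(x, -8)) {0,1,2}
step 7: y <- max((lane % 4), lane)   {3}

Answer: 8 steps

x: 0,0,0,0
y: 0,0,0,3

steps = 8; useful = 27; efficiency = 27/32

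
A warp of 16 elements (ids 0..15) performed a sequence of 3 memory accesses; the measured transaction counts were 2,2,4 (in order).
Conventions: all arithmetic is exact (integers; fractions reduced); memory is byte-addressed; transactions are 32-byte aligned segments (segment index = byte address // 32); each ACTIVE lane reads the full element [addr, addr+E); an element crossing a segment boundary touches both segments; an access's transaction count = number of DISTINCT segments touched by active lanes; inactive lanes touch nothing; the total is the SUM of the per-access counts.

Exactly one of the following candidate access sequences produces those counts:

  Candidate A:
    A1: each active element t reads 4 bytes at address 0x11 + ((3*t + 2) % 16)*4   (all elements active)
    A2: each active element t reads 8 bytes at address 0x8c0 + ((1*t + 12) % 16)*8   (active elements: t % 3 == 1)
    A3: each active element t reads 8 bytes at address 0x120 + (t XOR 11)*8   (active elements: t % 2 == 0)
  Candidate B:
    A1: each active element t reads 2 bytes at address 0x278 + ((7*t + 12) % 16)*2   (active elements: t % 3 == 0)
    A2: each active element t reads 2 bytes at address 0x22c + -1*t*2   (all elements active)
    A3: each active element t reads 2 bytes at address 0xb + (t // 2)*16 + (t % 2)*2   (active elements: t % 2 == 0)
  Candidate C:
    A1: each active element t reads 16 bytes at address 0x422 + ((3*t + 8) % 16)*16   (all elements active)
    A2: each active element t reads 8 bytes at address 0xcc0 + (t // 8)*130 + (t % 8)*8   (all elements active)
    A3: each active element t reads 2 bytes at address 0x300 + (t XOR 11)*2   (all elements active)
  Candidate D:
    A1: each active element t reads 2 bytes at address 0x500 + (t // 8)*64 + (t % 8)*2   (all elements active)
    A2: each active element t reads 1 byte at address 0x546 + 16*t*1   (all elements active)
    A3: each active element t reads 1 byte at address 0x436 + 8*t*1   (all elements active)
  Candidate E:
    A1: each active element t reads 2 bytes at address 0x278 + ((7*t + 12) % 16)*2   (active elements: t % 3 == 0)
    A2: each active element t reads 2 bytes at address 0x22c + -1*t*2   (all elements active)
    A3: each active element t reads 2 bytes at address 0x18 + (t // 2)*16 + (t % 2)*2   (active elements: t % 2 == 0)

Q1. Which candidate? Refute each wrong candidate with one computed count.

A: A1 gives 3 transactions, not 2
C: A1 gives 9 transactions, not 2
D: A2 gives 8 transactions, not 2
E: A3 gives 5 transactions, not 4
B: all counts match (2,2,4)

Answer: B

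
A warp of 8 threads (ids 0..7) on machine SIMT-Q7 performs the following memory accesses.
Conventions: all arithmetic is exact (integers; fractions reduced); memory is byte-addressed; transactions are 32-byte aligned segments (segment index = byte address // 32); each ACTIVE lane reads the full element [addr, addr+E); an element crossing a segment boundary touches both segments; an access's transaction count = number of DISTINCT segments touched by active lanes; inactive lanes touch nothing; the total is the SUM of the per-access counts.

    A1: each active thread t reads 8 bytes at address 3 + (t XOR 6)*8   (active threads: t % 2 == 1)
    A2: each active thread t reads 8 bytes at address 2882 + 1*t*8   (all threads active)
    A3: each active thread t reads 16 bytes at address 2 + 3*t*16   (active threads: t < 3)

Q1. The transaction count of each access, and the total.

A1: 3 transactions
A2: 3 transactions
A3: 4 transactions

Answer: 3,3,4; total 10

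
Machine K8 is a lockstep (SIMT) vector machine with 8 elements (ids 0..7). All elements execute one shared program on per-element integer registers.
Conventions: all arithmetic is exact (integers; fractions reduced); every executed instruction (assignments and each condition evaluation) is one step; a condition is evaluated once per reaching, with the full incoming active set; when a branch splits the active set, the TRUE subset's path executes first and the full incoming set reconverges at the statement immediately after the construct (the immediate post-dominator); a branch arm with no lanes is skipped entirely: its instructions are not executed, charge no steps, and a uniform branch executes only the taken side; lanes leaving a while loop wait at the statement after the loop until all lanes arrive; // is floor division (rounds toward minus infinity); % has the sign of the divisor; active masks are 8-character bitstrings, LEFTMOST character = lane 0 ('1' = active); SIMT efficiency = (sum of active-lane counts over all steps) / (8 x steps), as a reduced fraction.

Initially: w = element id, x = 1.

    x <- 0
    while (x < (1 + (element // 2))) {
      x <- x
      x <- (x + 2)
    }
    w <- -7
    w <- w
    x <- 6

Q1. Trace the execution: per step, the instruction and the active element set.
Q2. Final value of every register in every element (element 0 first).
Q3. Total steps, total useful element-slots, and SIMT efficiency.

step 0: x <- 0                       11111111
step 1: eval (x < (1 + (element // 2))) 11111111
step 2: x <- x                       11111111
step 3: x <- (x + 2)                 11111111
step 4: eval (x < (1 + (element // 2))) 11111111
step 5: x <- x                       00001111
step 6: x <- (x + 2)                 00001111
step 7: eval (x < (1 + (element // 2))) 00001111
step 8: w <- -7                      11111111
step 9: w <- w                       11111111
step 10: x <- 6                       11111111

Answer: 11 steps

w: -7,-7,-7,-7,-7,-7,-7,-7
x: 6,6,6,6,6,6,6,6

steps = 11; useful = 76; efficiency = 76/88 = 19/22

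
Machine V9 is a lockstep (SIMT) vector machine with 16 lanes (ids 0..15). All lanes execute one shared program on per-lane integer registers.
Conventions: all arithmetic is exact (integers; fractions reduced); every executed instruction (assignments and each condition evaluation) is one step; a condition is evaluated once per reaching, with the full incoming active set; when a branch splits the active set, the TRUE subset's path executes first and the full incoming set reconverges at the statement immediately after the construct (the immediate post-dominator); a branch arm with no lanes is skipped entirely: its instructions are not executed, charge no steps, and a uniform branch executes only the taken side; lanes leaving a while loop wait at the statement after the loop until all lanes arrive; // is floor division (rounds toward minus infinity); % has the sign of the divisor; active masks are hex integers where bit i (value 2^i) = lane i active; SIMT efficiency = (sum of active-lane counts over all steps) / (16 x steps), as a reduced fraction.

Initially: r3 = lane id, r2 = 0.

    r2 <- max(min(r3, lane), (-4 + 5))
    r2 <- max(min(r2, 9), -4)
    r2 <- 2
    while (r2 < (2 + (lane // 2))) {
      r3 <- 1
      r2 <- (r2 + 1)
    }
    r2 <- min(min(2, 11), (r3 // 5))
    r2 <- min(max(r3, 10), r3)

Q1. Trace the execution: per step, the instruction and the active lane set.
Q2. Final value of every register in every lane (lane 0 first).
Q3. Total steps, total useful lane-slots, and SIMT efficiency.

step 0: r2 <- max(min(r3, lane), (-4 + 5)) 0xffff
step 1: r2 <- max(min(r2, 9), -4)    0xffff
step 2: r2 <- 2                      0xffff
step 3: eval (r2 < (2 + (lane // 2))) 0xffff
step 4: r3 <- 1                      0xfffc
step 5: r2 <- (r2 + 1)               0xfffc
step 6: eval (r2 < (2 + (lane // 2))) 0xfffc
step 7: r3 <- 1                      0xfff0
step 8: r2 <- (r2 + 1)               0xfff0
step 9: eval (r2 < (2 + (lane // 2))) 0xfff0
step 10: r3 <- 1                      0xffc0
step 11: r2 <- (r2 + 1)               0xffc0
step 12: eval (r2 < (2 + (lane // 2))) 0xffc0
step 13: r3 <- 1                      0xff00
step 14: r2 <- (r2 + 1)               0xff00
step 15: eval (r2 < (2 + (lane // 2))) 0xff00
step 16: r3 <- 1                      0xfc00
step 17: r2 <- (r2 + 1)               0xfc00
step 18: eval (r2 < (2 + (lane // 2))) 0xfc00
step 19: r3 <- 1                      0xf000
step 20: r2 <- (r2 + 1)               0xf000
step 21: eval (r2 < (2 + (lane // 2))) 0xf000
step 22: r3 <- 1                      0xc000
step 23: r2 <- (r2 + 1)               0xc000
step 24: eval (r2 < (2 + (lane // 2))) 0xc000
step 25: r2 <- min(min(2, 11), (r3 // 5)) 0xffff
step 26: r2 <- min(max(r3, 10), r3)   0xffff

Answer: 27 steps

r3: 0,1,1,1,1,1,1,1,1,1,1,1,1,1,1,1
r2: 0,1,1,1,1,1,1,1,1,1,1,1,1,1,1,1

steps = 27; useful = 264; efficiency = 264/432 = 11/18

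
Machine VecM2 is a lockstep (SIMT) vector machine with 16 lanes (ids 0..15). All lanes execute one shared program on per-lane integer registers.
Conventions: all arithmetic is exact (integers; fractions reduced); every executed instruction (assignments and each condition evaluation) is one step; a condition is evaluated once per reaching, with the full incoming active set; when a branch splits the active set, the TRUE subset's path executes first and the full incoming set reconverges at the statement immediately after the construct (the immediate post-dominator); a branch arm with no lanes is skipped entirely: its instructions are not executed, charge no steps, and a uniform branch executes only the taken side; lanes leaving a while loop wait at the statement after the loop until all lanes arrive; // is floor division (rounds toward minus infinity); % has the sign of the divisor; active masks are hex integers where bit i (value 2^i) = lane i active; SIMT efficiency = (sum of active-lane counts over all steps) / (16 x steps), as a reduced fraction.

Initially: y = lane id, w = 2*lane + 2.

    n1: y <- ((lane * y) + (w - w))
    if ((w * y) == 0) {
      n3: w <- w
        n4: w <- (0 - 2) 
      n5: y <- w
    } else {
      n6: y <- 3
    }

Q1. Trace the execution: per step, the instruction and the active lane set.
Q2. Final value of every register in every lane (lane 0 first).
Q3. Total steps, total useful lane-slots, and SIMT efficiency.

step 0: y <- ((lane * y) + (w - w))  0xffff
step 1: eval ((w * y) == 0)          0xffff
step 2: w <- w                       0x0001
step 3: w <- (0 - 2)                 0x0001
step 4: y <- w                       0x0001
step 5: y <- 3                       0xfffe

Answer: 6 steps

y: -2,3,3,3,3,3,3,3,3,3,3,3,3,3,3,3
w: -2,4,6,8,10,12,14,16,18,20,22,24,26,28,30,32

steps = 6; useful = 50; efficiency = 50/96 = 25/48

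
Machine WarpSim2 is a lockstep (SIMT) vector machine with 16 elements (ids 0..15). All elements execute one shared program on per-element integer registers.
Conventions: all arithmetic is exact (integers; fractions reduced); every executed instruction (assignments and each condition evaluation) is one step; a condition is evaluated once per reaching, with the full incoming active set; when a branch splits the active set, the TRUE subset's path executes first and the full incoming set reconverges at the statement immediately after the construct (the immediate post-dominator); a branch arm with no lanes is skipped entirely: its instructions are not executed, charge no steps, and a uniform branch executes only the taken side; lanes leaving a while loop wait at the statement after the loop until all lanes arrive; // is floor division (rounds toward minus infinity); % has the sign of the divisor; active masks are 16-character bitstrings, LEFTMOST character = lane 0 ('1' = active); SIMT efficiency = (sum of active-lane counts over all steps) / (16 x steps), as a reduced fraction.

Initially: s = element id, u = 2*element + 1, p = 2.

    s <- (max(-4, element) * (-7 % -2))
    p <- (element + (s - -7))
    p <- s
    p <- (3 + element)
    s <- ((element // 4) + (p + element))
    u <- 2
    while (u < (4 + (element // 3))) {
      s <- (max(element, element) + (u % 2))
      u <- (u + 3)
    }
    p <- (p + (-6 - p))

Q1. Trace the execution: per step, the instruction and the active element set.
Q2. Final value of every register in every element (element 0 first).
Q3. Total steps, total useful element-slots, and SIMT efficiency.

step 0: s <- (max(-4, element) * (-7 % -2)) 1111111111111111
step 1: p <- (element + (s - -7))    1111111111111111
step 2: p <- s                       1111111111111111
step 3: p <- (3 + element)           1111111111111111
step 4: s <- ((element // 4) + (p + element)) 1111111111111111
step 5: u <- 2                       1111111111111111
step 6: eval (u < (4 + (element // 3))) 1111111111111111
step 7: s <- (max(element, element) + (u % 2)) 1111111111111111
step 8: u <- (u + 3)                 1111111111111111
step 9: eval (u < (4 + (element // 3))) 1111111111111111
step 10: s <- (max(element, element) + (u % 2)) 0000001111111111
step 11: u <- (u + 3)                 0000001111111111
step 12: eval (u < (4 + (element // 3))) 0000001111111111
step 13: s <- (max(element, element) + (u % 2)) 0000000000000001
step 14: u <- (u + 3)                 0000000000000001
step 15: eval (u < (4 + (element // 3))) 0000000000000001
step 16: p <- (p + (-6 - p))          1111111111111111

Answer: 17 steps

s: 0,1,2,3,4,5,7,8,9,10,11,12,13,14,15,15
u: 5,5,5,5,5,5,8,8,8,8,8,8,8,8,8,11
p: -6,-6,-6,-6,-6,-6,-6,-6,-6,-6,-6,-6,-6,-6,-6,-6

steps = 17; useful = 209; efficiency = 209/272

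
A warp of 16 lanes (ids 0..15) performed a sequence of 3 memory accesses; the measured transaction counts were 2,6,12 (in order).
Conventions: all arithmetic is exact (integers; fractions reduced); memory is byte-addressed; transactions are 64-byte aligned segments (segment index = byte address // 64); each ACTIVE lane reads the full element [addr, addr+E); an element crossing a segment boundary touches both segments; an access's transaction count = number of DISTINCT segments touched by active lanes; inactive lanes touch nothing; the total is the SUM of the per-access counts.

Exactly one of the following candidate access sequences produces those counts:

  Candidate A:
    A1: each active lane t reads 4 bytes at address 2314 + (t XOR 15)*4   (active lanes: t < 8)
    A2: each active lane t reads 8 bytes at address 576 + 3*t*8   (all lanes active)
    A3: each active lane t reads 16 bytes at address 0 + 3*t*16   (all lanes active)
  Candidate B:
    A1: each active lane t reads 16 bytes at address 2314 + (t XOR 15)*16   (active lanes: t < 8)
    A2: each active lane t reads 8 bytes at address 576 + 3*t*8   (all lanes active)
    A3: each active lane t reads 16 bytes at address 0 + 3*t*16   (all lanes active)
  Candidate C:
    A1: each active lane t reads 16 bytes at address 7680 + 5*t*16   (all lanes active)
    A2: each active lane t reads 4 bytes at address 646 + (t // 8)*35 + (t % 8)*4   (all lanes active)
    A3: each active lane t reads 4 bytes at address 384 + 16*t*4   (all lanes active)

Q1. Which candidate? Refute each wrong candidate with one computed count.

B: A1 gives 3 transactions, not 2
C: A1 gives 16 transactions, not 2
A: all counts match (2,6,12)

Answer: A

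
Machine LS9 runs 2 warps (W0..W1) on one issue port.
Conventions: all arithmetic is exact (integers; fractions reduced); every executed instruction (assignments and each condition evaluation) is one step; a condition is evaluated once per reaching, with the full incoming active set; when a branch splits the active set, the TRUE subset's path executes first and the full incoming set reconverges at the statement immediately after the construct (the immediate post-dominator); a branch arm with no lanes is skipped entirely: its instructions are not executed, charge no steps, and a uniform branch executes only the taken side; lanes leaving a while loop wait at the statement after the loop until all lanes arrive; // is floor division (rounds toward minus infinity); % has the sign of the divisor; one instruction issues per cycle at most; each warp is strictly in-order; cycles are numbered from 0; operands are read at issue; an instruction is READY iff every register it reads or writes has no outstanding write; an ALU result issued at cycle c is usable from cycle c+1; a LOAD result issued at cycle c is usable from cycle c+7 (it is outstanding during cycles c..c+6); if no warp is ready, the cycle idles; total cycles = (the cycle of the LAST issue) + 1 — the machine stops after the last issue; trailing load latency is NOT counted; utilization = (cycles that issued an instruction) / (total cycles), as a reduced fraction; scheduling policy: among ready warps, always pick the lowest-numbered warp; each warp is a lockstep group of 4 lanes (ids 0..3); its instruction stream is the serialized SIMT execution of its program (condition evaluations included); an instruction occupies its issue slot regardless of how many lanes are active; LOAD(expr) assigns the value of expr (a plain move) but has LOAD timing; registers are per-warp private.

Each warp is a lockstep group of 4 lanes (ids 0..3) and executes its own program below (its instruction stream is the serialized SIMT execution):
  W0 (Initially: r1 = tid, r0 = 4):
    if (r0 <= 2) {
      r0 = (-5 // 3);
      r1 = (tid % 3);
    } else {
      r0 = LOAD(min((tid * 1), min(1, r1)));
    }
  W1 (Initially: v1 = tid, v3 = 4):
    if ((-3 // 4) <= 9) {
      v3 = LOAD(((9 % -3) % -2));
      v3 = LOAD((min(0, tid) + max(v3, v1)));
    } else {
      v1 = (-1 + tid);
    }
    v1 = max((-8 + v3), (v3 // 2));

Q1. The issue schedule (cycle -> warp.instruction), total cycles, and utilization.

cycle 0: W0.I0
cycle 1: W0.I1
cycle 2: W1.I0
cycle 3: W1.I1
cycle 4: idle
cycle 5: idle
cycle 6: idle
cycle 7: idle
cycle 8: idle
cycle 9: idle
cycle 10: W1.I2
cycle 11: idle
cycle 12: idle
cycle 13: idle
cycle 14: idle
cycle 15: idle
cycle 16: idle
cycle 17: W1.I3

Answer: 18 cycles, utilization 1/3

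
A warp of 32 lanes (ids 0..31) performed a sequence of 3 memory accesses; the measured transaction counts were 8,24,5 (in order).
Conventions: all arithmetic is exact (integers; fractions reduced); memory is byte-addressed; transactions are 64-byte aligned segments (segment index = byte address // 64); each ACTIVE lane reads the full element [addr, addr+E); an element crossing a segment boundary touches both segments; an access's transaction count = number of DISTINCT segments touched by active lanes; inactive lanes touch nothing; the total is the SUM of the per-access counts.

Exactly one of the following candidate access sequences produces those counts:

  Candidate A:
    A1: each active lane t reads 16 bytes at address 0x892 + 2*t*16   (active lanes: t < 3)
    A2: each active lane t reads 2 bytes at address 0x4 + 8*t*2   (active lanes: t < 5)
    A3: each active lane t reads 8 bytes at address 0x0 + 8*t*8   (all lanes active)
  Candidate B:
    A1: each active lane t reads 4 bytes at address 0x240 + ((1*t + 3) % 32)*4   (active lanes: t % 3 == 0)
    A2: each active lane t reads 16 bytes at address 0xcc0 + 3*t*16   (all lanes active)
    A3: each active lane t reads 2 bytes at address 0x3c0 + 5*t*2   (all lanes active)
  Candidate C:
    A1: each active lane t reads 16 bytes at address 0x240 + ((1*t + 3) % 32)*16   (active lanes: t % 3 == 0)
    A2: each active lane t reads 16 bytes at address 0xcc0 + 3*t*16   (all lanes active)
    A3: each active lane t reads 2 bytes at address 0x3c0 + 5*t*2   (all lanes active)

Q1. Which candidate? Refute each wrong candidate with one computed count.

A: A1 gives 2 transactions, not 8
B: A1 gives 2 transactions, not 8
C: all counts match (8,24,5)

Answer: C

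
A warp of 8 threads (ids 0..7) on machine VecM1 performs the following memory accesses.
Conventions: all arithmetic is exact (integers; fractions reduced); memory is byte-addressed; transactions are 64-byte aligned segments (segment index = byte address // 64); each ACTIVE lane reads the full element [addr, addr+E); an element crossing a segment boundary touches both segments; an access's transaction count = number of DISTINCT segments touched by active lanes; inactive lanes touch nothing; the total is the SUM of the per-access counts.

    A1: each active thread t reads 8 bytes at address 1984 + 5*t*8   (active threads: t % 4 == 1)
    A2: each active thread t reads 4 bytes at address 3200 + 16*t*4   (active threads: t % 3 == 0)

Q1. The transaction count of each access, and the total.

A1: 2 transactions
A2: 3 transactions

Answer: 2,3; total 5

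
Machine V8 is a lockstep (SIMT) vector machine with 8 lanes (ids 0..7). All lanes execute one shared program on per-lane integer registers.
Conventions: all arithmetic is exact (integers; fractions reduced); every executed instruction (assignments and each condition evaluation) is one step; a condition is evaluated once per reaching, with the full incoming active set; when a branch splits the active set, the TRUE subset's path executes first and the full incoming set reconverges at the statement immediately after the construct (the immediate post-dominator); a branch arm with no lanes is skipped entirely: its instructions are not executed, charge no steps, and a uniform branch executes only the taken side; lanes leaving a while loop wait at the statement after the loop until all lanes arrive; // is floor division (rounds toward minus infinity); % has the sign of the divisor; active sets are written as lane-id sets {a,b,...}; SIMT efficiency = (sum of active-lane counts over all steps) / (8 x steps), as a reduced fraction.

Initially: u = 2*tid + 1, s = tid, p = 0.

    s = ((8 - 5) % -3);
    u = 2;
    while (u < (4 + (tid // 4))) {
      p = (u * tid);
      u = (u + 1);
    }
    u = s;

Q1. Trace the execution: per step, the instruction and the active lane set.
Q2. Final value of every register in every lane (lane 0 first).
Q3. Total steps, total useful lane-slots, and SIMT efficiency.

step 0: s <- ((8 - 5) % -3)          {0,1,2,3,4,5,6,7}
step 1: u <- 2                       {0,1,2,3,4,5,6,7}
step 2: eval (u < (4 + (tid // 4)))  {0,1,2,3,4,5,6,7}
step 3: p <- (u * tid)               {0,1,2,3,4,5,6,7}
step 4: u <- (u + 1)                 {0,1,2,3,4,5,6,7}
step 5: eval (u < (4 + (tid // 4)))  {0,1,2,3,4,5,6,7}
step 6: p <- (u * tid)               {0,1,2,3,4,5,6,7}
step 7: u <- (u + 1)                 {0,1,2,3,4,5,6,7}
step 8: eval (u < (4 + (tid // 4)))  {0,1,2,3,4,5,6,7}
step 9: p <- (u * tid)               {4,5,6,7}
step 10: u <- (u + 1)                 {4,5,6,7}
step 11: eval (u < (4 + (tid // 4)))  {4,5,6,7}
step 12: u <- s                       {0,1,2,3,4,5,6,7}

Answer: 13 steps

u: 0,0,0,0,0,0,0,0
s: 0,0,0,0,0,0,0,0
p: 0,3,6,9,16,20,24,28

steps = 13; useful = 92; efficiency = 92/104 = 23/26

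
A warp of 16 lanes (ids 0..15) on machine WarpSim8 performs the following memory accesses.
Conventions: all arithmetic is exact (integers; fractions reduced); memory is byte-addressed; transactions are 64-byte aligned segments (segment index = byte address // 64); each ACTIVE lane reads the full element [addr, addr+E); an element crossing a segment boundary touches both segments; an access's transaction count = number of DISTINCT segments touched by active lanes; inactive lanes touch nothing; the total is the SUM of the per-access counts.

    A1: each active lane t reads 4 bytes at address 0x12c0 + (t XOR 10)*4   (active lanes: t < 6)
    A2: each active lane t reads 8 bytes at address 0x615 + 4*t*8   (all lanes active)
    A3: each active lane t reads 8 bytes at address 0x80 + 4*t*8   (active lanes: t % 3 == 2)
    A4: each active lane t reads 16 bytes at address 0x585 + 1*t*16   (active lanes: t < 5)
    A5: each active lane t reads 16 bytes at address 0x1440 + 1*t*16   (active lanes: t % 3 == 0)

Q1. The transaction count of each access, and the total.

A1: 1 transaction
A2: 8 transactions
A3: 5 transactions
A4: 2 transactions
A5: 4 transactions

Answer: 1,8,5,2,4; total 20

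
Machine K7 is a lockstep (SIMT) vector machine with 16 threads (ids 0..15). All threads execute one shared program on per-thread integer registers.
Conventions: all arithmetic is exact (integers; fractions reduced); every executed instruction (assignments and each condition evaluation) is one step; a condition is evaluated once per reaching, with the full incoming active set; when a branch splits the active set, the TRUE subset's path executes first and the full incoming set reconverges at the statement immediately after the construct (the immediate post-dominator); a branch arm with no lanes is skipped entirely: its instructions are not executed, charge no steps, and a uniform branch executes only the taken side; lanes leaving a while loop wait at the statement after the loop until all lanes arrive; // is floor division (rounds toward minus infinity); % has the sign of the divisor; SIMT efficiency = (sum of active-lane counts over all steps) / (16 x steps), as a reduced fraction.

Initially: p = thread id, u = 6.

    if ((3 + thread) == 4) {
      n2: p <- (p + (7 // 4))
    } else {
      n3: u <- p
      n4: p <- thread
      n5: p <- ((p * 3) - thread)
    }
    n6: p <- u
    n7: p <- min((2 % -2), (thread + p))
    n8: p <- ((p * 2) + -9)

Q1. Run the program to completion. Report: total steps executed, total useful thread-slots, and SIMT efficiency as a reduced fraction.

Answer: 8 steps, 110 useful, 55/64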